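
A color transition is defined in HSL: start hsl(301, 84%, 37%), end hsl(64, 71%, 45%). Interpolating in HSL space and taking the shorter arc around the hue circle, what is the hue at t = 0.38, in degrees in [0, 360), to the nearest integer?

348

Hue: 64 − 301 = -237°, but |-237| > 180 so the shorter arc goes the other way: Δh = -237 + 360 = 123°.
H = 301 + 0.38 × (123) = 347.74 → 348°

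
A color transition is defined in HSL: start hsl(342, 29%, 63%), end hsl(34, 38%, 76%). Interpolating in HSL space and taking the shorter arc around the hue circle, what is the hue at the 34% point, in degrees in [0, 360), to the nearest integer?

0

Hue: 34 − 342 = -308°, but |-308| > 180 so the shorter arc goes the other way: Δh = -308 + 360 = 52°.
H = 342 + 0.34 × (52) = 359.68 → 360 → 360 mod 360 = 0°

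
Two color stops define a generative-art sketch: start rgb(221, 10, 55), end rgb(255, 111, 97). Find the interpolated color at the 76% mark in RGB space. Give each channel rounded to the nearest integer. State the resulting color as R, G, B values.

76% corresponds to t = 0.76.
R = 221 + 0.76 × (255 − 221) = 221 + 0.76 × 34 = 246.84 → 247
G = 10 + 0.76 × (111 − 10) = 10 + 0.76 × 101 = 86.76 → 87
B = 55 + 0.76 × (97 − 55) = 55 + 0.76 × 42 = 86.92 → 87
So the blended color is (247, 87, 87), about #f75757.

(247, 87, 87)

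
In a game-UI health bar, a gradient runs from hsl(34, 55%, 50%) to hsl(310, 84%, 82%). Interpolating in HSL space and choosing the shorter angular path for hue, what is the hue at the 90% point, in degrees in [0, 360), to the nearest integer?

Hue: 310 − 34 = 276°, but |276| > 180 so the shorter arc goes the other way: Δh = 276 − 360 = -84°.
H = 34 + 0.9 × (-84) = -41.6 → -42 → -42 mod 360 = 318°

318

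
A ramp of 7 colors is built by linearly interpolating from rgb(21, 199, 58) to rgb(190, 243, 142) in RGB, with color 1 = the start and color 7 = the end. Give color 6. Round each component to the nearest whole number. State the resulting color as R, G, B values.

(162, 236, 128)

With 7 swatches and endpoints inclusive, swatch 6 sits at t = (6 − 1)/(7 − 1) = 5/6 ≈ 0.8333.
R = 21 + 0.8333 × (190 − 21) = 161.828 → 162
G = 199 + 0.8333 × (243 − 199) = 235.665 → 236
B = 58 + 0.8333 × (142 − 58) = 127.997 → 128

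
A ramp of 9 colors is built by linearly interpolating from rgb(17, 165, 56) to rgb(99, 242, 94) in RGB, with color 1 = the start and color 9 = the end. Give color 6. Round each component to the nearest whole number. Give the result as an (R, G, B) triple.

With 9 swatches and endpoints inclusive, swatch 6 sits at t = (6 − 1)/(9 − 1) = 5/8 ≈ 0.625.
R = 17 + 0.625 × (99 − 17) = 68.25 → 68
G = 165 + 0.625 × (242 − 165) = 213.125 → 213
B = 56 + 0.625 × (94 − 56) = 79.75 → 80

(68, 213, 80)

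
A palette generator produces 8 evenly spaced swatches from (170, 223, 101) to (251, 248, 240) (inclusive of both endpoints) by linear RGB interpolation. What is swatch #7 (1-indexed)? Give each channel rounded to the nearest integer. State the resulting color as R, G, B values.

(239, 244, 220)

With 8 swatches and endpoints inclusive, swatch 7 sits at t = (7 − 1)/(8 − 1) = 6/7 ≈ 0.8571.
R = 170 + 0.8571 × (251 − 170) = 239.425 → 239
G = 223 + 0.8571 × (248 − 223) = 244.428 → 244
B = 101 + 0.8571 × (240 − 101) = 220.137 → 220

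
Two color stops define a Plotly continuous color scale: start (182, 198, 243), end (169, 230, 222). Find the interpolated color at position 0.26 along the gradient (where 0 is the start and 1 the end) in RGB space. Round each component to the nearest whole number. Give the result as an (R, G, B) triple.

(179, 206, 238)

R = 182 + 0.26 × (169 − 182) = 182 + 0.26 × -13 = 178.62 → 179
G = 198 + 0.26 × (230 − 198) = 198 + 0.26 × 32 = 206.32 → 206
B = 243 + 0.26 × (222 − 243) = 243 + 0.26 × -21 = 237.54 → 238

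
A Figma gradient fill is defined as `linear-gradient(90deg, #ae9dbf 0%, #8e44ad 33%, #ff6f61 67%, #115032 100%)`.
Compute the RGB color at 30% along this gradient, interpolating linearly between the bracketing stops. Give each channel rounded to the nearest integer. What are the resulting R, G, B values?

30% lies between the 0% and 33% stops, so the local fraction is t = (30 − 0)/(33 − 0) = 30/33 ≈ 0.9091.
#ae9dbf → (174, 157, 191); #8e44ad → (142, 68, 173).
R = 174 + 0.9091 × (142 − 174) = 144.909 → 145
G = 157 + 0.9091 × (68 − 157) = 76.09 → 76
B = 191 + 0.9091 × (173 − 191) = 174.636 → 175

(145, 76, 175)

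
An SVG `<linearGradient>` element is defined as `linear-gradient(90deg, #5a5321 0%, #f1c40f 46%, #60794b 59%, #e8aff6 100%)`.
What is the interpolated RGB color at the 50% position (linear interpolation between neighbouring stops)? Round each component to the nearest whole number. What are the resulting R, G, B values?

(196, 173, 33)

50% lies between the 46% and 59% stops, so the local fraction is t = (50 − 46)/(59 − 46) = 4/13 ≈ 0.3077.
#f1c40f → (241, 196, 15); #60794b → (96, 121, 75).
R = 241 + 0.3077 × (96 − 241) = 196.383 → 196
G = 196 + 0.3077 × (121 − 196) = 172.923 → 173
B = 15 + 0.3077 × (75 − 15) = 33.462 → 33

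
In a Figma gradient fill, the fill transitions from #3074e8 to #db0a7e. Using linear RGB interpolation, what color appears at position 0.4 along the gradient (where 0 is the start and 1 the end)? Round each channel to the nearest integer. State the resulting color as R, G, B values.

(116, 74, 190)

#3074e8 → (48, 116, 232); #db0a7e → (219, 10, 126).
R = 48 + 0.4 × (219 − 48) = 48 + 0.4 × 171 = 116.4 → 116
G = 116 + 0.4 × (10 − 116) = 116 + 0.4 × -106 = 73.6 → 74
B = 232 + 0.4 × (126 − 232) = 232 + 0.4 × -106 = 189.6 → 190
So the blended color is (116, 74, 190), about #744abe.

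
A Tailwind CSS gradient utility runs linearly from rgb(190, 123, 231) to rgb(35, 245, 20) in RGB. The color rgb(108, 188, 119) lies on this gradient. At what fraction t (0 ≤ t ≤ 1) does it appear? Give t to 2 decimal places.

Invert the lerp on the B channel (largest span, 211): t = (119 − 231) / (20 − 231) = -112/-211 = 0.53081.
Check on R: (108 − 190)/(35 − 190) = 0.529 ✓

0.53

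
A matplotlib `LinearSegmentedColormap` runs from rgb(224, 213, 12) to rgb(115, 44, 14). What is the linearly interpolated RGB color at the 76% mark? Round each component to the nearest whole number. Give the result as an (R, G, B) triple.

76% corresponds to t = 0.76.
R = 224 + 0.76 × (115 − 224) = 224 + 0.76 × -109 = 141.16 → 141
G = 213 + 0.76 × (44 − 213) = 213 + 0.76 × -169 = 84.56 → 85
B = 12 + 0.76 × (14 − 12) = 12 + 0.76 × 2 = 13.52 → 14

(141, 85, 14)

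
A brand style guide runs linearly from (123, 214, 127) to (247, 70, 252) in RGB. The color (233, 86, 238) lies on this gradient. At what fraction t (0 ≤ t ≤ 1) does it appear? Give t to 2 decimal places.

0.89

Invert the lerp on the G channel (largest span, 144): t = (86 − 214) / (70 − 214) = -128/-144 = 0.88889.
Check on R: (233 − 123)/(247 − 123) = 0.8871 ✓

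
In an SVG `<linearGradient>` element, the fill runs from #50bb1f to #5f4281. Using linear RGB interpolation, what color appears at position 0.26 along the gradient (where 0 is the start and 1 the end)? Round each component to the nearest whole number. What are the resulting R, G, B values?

#50bb1f → (80, 187, 31); #5f4281 → (95, 66, 129).
R = 80 + 0.26 × (95 − 80) = 80 + 0.26 × 15 = 83.9 → 84
G = 187 + 0.26 × (66 − 187) = 187 + 0.26 × -121 = 155.54 → 156
B = 31 + 0.26 × (129 − 31) = 31 + 0.26 × 98 = 56.48 → 56
So the blended color is (84, 156, 56), about #549c38.

(84, 156, 56)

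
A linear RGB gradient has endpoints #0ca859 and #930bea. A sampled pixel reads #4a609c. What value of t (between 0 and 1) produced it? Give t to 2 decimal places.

Invert the lerp on the G channel (largest span, 157): t = (96 − 168) / (11 − 168) = -72/-157 = 0.4586.
Check on R: (74 − 12)/(147 − 12) = 0.4593 ✓

0.46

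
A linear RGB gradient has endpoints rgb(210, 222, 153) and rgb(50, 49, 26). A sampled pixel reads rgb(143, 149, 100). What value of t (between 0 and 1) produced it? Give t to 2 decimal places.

0.42

Invert the lerp on the G channel (largest span, 173): t = (149 − 222) / (49 − 222) = -73/-173 = 0.42197.
Check on R: (143 − 210)/(50 − 210) = 0.4188 ✓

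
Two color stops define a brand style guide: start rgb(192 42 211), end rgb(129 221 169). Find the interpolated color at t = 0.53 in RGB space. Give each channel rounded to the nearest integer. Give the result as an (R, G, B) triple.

(159, 137, 189)

R = 192 + 0.53 × (129 − 192) = 192 + 0.53 × -63 = 158.61 → 159
G = 42 + 0.53 × (221 − 42) = 42 + 0.53 × 179 = 136.87 → 137
B = 211 + 0.53 × (169 − 211) = 211 + 0.53 × -42 = 188.74 → 189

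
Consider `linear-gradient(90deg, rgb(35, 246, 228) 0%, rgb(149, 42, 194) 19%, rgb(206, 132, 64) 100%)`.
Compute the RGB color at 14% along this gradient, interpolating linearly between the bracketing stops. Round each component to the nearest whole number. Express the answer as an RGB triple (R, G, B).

(119, 96, 203)

14% lies between the 0% and 19% stops, so the local fraction is t = (14 − 0)/(19 − 0) = 14/19 ≈ 0.7368.
R = 35 + 0.7368 × (149 − 35) = 118.995 → 119
G = 246 + 0.7368 × (42 − 246) = 95.693 → 96
B = 228 + 0.7368 × (194 − 228) = 202.949 → 203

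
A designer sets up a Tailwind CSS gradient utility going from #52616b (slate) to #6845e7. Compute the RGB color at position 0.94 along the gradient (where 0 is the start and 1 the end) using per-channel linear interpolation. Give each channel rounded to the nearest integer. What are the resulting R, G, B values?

(103, 71, 224)

#52616b → (82, 97, 107); #6845e7 → (104, 69, 231).
R = 82 + 0.94 × (104 − 82) = 82 + 0.94 × 22 = 102.68 → 103
G = 97 + 0.94 × (69 − 97) = 97 + 0.94 × -28 = 70.68 → 71
B = 107 + 0.94 × (231 − 107) = 107 + 0.94 × 124 = 223.56 → 224
So the blended color is (103, 71, 224), about #6747e0.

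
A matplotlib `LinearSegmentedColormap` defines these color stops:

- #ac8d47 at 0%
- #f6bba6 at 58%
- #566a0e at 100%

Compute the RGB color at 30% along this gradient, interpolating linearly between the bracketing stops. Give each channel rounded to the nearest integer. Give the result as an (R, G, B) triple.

30% lies between the 0% and 58% stops, so the local fraction is t = (30 − 0)/(58 − 0) = 30/58 ≈ 0.5172.
#ac8d47 → (172, 141, 71); #f6bba6 → (246, 187, 166).
R = 172 + 0.5172 × (246 − 172) = 210.273 → 210
G = 141 + 0.5172 × (187 − 141) = 164.791 → 165
B = 71 + 0.5172 × (166 − 71) = 120.134 → 120

(210, 165, 120)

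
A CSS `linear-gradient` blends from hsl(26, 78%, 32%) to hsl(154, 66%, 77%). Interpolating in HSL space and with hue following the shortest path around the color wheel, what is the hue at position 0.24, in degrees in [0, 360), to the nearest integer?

Hue arc: Δh = 154 − 26 = 128° (|Δh| ≤ 180, already the shorter path).
H = 26 + 0.24 × (128) = 56.72 → 57°

57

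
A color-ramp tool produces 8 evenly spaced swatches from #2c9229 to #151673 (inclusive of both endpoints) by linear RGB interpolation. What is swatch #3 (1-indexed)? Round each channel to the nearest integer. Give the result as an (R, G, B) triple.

With 8 swatches and endpoints inclusive, swatch 3 sits at t = (3 − 1)/(8 − 1) = 2/7 ≈ 0.2857.
#2c9229 → (44, 146, 41); #151673 → (21, 22, 115).
R = 44 + 0.2857 × (21 − 44) = 37.429 → 37
G = 146 + 0.2857 × (22 − 146) = 110.573 → 111
B = 41 + 0.2857 × (115 − 41) = 62.142 → 62

(37, 111, 62)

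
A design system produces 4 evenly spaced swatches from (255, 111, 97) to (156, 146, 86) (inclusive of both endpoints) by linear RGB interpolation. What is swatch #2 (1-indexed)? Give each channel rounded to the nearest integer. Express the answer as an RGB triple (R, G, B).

(222, 123, 93)

With 4 swatches and endpoints inclusive, swatch 2 sits at t = (2 − 1)/(4 − 1) = 1/3 ≈ 0.3333.
R = 255 + 0.3333 × (156 − 255) = 222.003 → 222
G = 111 + 0.3333 × (146 − 111) = 122.665 → 123
B = 97 + 0.3333 × (86 − 97) = 93.334 → 93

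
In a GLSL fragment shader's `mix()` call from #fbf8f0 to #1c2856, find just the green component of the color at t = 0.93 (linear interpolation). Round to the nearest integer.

G₁ = 248 (from #fbf8f0), G₂ = 40 (from #1c2856).
G = 248 + 0.93 × (40 − 248) = 54.56 → 55

55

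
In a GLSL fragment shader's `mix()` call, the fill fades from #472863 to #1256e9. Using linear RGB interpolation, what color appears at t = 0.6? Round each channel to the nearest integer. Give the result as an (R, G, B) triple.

#472863 → (71, 40, 99); #1256e9 → (18, 86, 233).
R = 71 + 0.6 × (18 − 71) = 71 + 0.6 × -53 = 39.2 → 39
G = 40 + 0.6 × (86 − 40) = 40 + 0.6 × 46 = 67.6 → 68
B = 99 + 0.6 × (233 − 99) = 99 + 0.6 × 134 = 179.4 → 179
So the blended color is (39, 68, 179), about #2744b3.

(39, 68, 179)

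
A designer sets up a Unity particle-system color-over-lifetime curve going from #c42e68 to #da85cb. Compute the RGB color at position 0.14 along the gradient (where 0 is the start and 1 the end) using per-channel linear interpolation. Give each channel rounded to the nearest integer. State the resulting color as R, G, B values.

(199, 58, 118)

#c42e68 → (196, 46, 104); #da85cb → (218, 133, 203).
R = 196 + 0.14 × (218 − 196) = 196 + 0.14 × 22 = 199.08 → 199
G = 46 + 0.14 × (133 − 46) = 46 + 0.14 × 87 = 58.18 → 58
B = 104 + 0.14 × (203 − 104) = 104 + 0.14 × 99 = 117.86 → 118
So the blended color is (199, 58, 118), about #c73a76.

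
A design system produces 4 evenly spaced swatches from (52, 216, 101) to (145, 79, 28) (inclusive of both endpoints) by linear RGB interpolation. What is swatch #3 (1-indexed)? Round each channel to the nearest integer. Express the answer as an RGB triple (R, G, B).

With 4 swatches and endpoints inclusive, swatch 3 sits at t = (3 − 1)/(4 − 1) = 2/3 ≈ 0.6667.
R = 52 + 0.6667 × (145 − 52) = 114.003 → 114
G = 216 + 0.6667 × (79 − 216) = 124.662 → 125
B = 101 + 0.6667 × (28 − 101) = 52.331 → 52

(114, 125, 52)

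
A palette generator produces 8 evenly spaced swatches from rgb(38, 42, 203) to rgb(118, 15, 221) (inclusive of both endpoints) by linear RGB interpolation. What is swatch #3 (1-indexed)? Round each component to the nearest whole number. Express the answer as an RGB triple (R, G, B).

With 8 swatches and endpoints inclusive, swatch 3 sits at t = (3 − 1)/(8 − 1) = 2/7 ≈ 0.2857.
R = 38 + 0.2857 × (118 − 38) = 60.856 → 61
G = 42 + 0.2857 × (15 − 42) = 34.286 → 34
B = 203 + 0.2857 × (221 − 203) = 208.143 → 208

(61, 34, 208)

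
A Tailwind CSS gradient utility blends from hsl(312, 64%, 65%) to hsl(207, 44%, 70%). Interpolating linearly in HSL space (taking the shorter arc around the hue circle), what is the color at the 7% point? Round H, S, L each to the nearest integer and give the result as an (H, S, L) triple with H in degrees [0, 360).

(305, 63, 65)

Hue arc: Δh = 207 − 312 = -105° (|Δh| ≤ 180, already the shorter path).
H = 312 + 0.07 × (-105) = 304.65 → 305°
S = 64 + 0.07 × (44 − 64) = 62.6 → 63%
L = 65 + 0.07 × (70 − 65) = 65.35 → 65%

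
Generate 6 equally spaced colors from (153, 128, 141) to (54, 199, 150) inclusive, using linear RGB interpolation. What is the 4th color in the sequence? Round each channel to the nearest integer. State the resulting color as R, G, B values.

(94, 171, 146)

With 6 swatches and endpoints inclusive, swatch 4 sits at t = (4 − 1)/(6 − 1) = 3/5 ≈ 0.6.
R = 153 + 0.6 × (54 − 153) = 93.6 → 94
G = 128 + 0.6 × (199 − 128) = 170.6 → 171
B = 141 + 0.6 × (150 − 141) = 146.4 → 146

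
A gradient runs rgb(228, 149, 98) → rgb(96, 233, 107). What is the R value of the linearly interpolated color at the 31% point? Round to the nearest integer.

187

R = 228 + 0.31 × (96 − 228) = 187.08 → 187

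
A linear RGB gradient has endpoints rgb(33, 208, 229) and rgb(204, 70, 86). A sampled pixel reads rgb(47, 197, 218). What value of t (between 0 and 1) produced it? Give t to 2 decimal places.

0.08

Invert the lerp on the R channel (largest span, 171): t = (47 − 33) / (204 − 33) = 14/171 = 0.081871.
Check on G: (197 − 208)/(70 − 208) = 0.07971 ✓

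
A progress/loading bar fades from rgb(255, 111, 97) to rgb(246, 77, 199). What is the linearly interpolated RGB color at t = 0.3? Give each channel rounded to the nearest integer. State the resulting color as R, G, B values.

(252, 101, 128)

R = 255 + 0.3 × (246 − 255) = 255 + 0.3 × -9 = 252.3 → 252
G = 111 + 0.3 × (77 − 111) = 111 + 0.3 × -34 = 100.8 → 101
B = 97 + 0.3 × (199 − 97) = 97 + 0.3 × 102 = 127.6 → 128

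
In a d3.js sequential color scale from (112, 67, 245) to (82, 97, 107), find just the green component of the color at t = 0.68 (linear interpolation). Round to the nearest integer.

G = 67 + 0.68 × (97 − 67) = 87.4 → 87

87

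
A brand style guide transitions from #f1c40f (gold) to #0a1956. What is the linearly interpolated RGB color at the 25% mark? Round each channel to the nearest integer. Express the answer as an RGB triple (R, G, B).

(183, 153, 33)

#f1c40f → (241, 196, 15); #0a1956 → (10, 25, 86).
25% corresponds to t = 0.25.
R = 241 + 0.25 × (10 − 241) = 241 + 0.25 × -231 = 183.25 → 183
G = 196 + 0.25 × (25 − 196) = 196 + 0.25 × -171 = 153.25 → 153
B = 15 + 0.25 × (86 − 15) = 15 + 0.25 × 71 = 32.75 → 33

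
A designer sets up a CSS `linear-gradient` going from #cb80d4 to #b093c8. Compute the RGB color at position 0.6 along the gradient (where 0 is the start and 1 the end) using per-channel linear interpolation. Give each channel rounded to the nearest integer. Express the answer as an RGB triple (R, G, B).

(187, 139, 205)

#cb80d4 → (203, 128, 212); #b093c8 → (176, 147, 200).
R = 203 + 0.6 × (176 − 203) = 203 + 0.6 × -27 = 186.8 → 187
G = 128 + 0.6 × (147 − 128) = 128 + 0.6 × 19 = 139.4 → 139
B = 212 + 0.6 × (200 − 212) = 212 + 0.6 × -12 = 204.8 → 205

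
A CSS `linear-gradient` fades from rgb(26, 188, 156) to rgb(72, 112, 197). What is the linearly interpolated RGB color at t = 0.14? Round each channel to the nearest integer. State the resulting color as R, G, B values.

R = 26 + 0.14 × (72 − 26) = 26 + 0.14 × 46 = 32.44 → 32
G = 188 + 0.14 × (112 − 188) = 188 + 0.14 × -76 = 177.36 → 177
B = 156 + 0.14 × (197 − 156) = 156 + 0.14 × 41 = 161.74 → 162

(32, 177, 162)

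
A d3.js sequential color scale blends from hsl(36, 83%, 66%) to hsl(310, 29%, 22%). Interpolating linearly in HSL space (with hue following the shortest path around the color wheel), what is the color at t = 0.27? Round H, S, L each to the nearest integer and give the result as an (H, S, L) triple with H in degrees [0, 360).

(13, 68, 54)

Hue: 310 − 36 = 274°, but |274| > 180 so the shorter arc goes the other way: Δh = 274 − 360 = -86°.
H = 36 + 0.27 × (-86) = 12.78 → 13°
S = 83 + 0.27 × (29 − 83) = 68.42 → 68%
L = 66 + 0.27 × (22 − 66) = 54.12 → 54%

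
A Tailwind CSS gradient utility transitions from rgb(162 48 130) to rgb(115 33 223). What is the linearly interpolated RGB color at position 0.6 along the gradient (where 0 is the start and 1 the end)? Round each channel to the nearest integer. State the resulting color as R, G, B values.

(134, 39, 186)

R = 162 + 0.6 × (115 − 162) = 162 + 0.6 × -47 = 133.8 → 134
G = 48 + 0.6 × (33 − 48) = 48 + 0.6 × -15 = 39 → 39
B = 130 + 0.6 × (223 − 130) = 130 + 0.6 × 93 = 185.8 → 186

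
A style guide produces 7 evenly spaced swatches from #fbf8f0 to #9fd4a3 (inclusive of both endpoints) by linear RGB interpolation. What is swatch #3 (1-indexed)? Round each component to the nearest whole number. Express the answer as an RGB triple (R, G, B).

(220, 236, 214)

With 7 swatches and endpoints inclusive, swatch 3 sits at t = (3 − 1)/(7 − 1) = 2/6 ≈ 0.3333.
#fbf8f0 → (251, 248, 240); #9fd4a3 → (159, 212, 163).
R = 251 + 0.3333 × (159 − 251) = 220.336 → 220
G = 248 + 0.3333 × (212 − 248) = 236.001 → 236
B = 240 + 0.3333 × (163 − 240) = 214.336 → 214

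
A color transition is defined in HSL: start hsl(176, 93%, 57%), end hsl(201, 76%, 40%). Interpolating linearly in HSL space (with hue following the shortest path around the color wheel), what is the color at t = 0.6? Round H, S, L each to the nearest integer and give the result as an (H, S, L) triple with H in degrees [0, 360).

(191, 83, 47)

Hue arc: Δh = 201 − 176 = 25° (|Δh| ≤ 180, already the shorter path).
H = 176 + 0.6 × (25) = 191 → 191°
S = 93 + 0.6 × (76 − 93) = 82.8 → 83%
L = 57 + 0.6 × (40 − 57) = 46.8 → 47%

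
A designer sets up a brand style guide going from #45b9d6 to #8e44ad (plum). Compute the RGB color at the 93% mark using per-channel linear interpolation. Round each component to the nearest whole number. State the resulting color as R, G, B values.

(137, 76, 176)

#45b9d6 → (69, 185, 214); #8e44ad → (142, 68, 173).
93% corresponds to t = 0.93.
R = 69 + 0.93 × (142 − 69) = 69 + 0.93 × 73 = 136.89 → 137
G = 185 + 0.93 × (68 − 185) = 185 + 0.93 × -117 = 76.19 → 76
B = 214 + 0.93 × (173 − 214) = 214 + 0.93 × -41 = 175.87 → 176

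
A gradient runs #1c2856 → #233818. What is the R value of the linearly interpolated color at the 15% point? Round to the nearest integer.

R₁ = 28 (from #1c2856), R₂ = 35 (from #233818).
R = 28 + 0.15 × (35 − 28) = 29.05 → 29

29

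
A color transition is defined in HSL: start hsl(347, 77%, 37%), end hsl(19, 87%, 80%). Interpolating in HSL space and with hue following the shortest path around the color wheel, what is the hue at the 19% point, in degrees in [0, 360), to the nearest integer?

Hue: 19 − 347 = -328°, but |-328| > 180 so the shorter arc goes the other way: Δh = -328 + 360 = 32°.
H = 347 + 0.19 × (32) = 353.08 → 353°

353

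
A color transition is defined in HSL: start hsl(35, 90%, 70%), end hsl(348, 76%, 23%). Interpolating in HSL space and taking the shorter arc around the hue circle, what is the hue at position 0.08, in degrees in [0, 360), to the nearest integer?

Hue: 348 − 35 = 313°, but |313| > 180 so the shorter arc goes the other way: Δh = 313 − 360 = -47°.
H = 35 + 0.08 × (-47) = 31.24 → 31°

31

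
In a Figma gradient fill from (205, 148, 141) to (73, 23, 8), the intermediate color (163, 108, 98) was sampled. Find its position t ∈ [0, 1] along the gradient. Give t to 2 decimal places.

0.32

Invert the lerp on the B channel (largest span, 133): t = (98 − 141) / (8 − 141) = -43/-133 = 0.32331.
Check on R: (163 − 205)/(73 − 205) = 0.3182 ✓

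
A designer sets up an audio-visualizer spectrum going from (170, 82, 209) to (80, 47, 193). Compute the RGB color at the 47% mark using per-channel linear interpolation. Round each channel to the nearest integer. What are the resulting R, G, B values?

47% corresponds to t = 0.47.
R = 170 + 0.47 × (80 − 170) = 170 + 0.47 × -90 = 127.7 → 128
G = 82 + 0.47 × (47 − 82) = 82 + 0.47 × -35 = 65.55 → 66
B = 209 + 0.47 × (193 − 209) = 209 + 0.47 × -16 = 201.48 → 201
So the blended color is (128, 66, 201), about #8042c9.

(128, 66, 201)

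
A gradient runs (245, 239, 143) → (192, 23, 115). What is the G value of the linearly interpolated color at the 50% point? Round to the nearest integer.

131

G = 239 + 0.5 × (23 − 239) = 131 → 131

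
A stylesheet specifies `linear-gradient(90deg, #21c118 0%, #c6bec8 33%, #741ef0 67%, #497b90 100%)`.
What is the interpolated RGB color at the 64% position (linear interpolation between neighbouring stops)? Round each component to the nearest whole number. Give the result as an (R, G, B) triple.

64% lies between the 33% and 67% stops, so the local fraction is t = (64 − 33)/(67 − 33) = 31/34 ≈ 0.9118.
#c6bec8 → (198, 190, 200); #741ef0 → (116, 30, 240).
R = 198 + 0.9118 × (116 − 198) = 123.232 → 123
G = 190 + 0.9118 × (30 − 190) = 44.112 → 44
B = 200 + 0.9118 × (240 − 200) = 236.472 → 236

(123, 44, 236)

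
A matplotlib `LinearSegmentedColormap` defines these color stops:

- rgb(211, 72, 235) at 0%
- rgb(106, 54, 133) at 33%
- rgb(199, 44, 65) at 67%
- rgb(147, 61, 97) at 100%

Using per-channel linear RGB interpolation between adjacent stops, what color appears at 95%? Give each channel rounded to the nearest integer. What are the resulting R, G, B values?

95% lies between the 67% and 100% stops, so the local fraction is t = (95 − 67)/(100 − 67) = 28/33 ≈ 0.8485.
R = 199 + 0.8485 × (147 − 199) = 154.878 → 155
G = 44 + 0.8485 × (61 − 44) = 58.425 → 58
B = 65 + 0.8485 × (97 − 65) = 92.152 → 92

(155, 58, 92)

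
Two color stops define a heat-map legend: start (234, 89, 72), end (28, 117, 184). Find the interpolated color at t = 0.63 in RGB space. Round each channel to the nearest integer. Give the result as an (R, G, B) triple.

(104, 107, 143)

R = 234 + 0.63 × (28 − 234) = 234 + 0.63 × -206 = 104.22 → 104
G = 89 + 0.63 × (117 − 89) = 89 + 0.63 × 28 = 106.64 → 107
B = 72 + 0.63 × (184 − 72) = 72 + 0.63 × 112 = 142.56 → 143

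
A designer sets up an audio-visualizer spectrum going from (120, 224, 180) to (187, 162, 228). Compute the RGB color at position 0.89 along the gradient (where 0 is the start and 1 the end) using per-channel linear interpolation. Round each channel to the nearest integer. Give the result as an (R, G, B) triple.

R = 120 + 0.89 × (187 − 120) = 120 + 0.89 × 67 = 179.63 → 180
G = 224 + 0.89 × (162 − 224) = 224 + 0.89 × -62 = 168.82 → 169
B = 180 + 0.89 × (228 − 180) = 180 + 0.89 × 48 = 222.72 → 223

(180, 169, 223)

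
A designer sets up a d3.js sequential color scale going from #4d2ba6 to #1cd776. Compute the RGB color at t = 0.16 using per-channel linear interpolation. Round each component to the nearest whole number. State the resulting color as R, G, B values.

#4d2ba6 → (77, 43, 166); #1cd776 → (28, 215, 118).
R = 77 + 0.16 × (28 − 77) = 77 + 0.16 × -49 = 69.16 → 69
G = 43 + 0.16 × (215 − 43) = 43 + 0.16 × 172 = 70.52 → 71
B = 166 + 0.16 × (118 − 166) = 166 + 0.16 × -48 = 158.32 → 158
So the blended color is (69, 71, 158), about #45479e.

(69, 71, 158)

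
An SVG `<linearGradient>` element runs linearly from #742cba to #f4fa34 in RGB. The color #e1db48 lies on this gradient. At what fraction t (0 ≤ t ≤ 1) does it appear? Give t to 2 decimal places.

Invert the lerp on the G channel (largest span, 206): t = (219 − 44) / (250 − 44) = 175/206 = 0.84951.
Check on R: (225 − 116)/(244 − 116) = 0.8516 ✓

0.85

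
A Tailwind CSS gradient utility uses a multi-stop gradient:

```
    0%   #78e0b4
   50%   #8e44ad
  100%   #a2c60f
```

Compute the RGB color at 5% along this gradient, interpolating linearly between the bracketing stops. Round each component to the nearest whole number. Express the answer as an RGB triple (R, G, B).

(122, 208, 179)

5% lies between the 0% and 50% stops, so the local fraction is t = (5 − 0)/(50 − 0) = 5/50 ≈ 0.1.
#78e0b4 → (120, 224, 180); #8e44ad → (142, 68, 173).
R = 120 + 0.1 × (142 − 120) = 122.2 → 122
G = 224 + 0.1 × (68 − 224) = 208.4 → 208
B = 180 + 0.1 × (173 − 180) = 179.3 → 179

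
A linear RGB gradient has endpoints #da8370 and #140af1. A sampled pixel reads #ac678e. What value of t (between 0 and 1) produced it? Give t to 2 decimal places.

Invert the lerp on the R channel (largest span, 198): t = (172 − 218) / (20 − 218) = -46/-198 = 0.23232.
Check on G: (103 − 131)/(10 − 131) = 0.2314 ✓

0.23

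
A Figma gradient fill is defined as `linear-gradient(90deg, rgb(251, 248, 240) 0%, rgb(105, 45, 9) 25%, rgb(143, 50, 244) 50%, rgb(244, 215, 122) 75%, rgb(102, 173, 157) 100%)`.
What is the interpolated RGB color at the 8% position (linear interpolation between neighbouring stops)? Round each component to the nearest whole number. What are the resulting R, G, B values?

(204, 183, 166)

8% lies between the 0% and 25% stops, so the local fraction is t = (8 − 0)/(25 − 0) = 8/25 ≈ 0.32.
R = 251 + 0.32 × (105 − 251) = 204.28 → 204
G = 248 + 0.32 × (45 − 248) = 183.04 → 183
B = 240 + 0.32 × (9 − 240) = 166.08 → 166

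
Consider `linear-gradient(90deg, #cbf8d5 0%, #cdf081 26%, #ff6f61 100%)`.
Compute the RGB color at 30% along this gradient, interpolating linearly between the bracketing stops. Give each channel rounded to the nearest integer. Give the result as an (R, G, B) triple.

(208, 233, 127)

30% lies between the 26% and 100% stops, so the local fraction is t = (30 − 26)/(100 − 26) = 4/74 ≈ 0.0541.
#cdf081 → (205, 240, 129); #ff6f61 → (255, 111, 97).
R = 205 + 0.0541 × (255 − 205) = 207.705 → 208
G = 240 + 0.0541 × (111 − 240) = 233.021 → 233
B = 129 + 0.0541 × (97 − 129) = 127.269 → 127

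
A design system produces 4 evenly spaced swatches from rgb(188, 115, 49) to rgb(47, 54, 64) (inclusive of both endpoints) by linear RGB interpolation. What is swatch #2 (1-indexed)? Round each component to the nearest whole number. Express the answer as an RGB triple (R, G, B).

With 4 swatches and endpoints inclusive, swatch 2 sits at t = (2 − 1)/(4 − 1) = 1/3 ≈ 0.3333.
R = 188 + 0.3333 × (47 − 188) = 141.005 → 141
G = 115 + 0.3333 × (54 − 115) = 94.669 → 95
B = 49 + 0.3333 × (64 − 49) = 53.999 → 54

(141, 95, 54)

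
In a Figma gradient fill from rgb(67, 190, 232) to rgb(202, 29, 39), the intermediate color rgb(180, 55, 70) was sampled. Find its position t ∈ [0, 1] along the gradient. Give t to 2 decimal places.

0.84

Invert the lerp on the B channel (largest span, 193): t = (70 − 232) / (39 − 232) = -162/-193 = 0.83938.
Check on R: (180 − 67)/(202 − 67) = 0.837 ✓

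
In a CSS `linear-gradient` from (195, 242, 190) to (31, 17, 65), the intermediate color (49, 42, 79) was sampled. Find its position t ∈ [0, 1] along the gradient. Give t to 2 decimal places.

0.89

Invert the lerp on the G channel (largest span, 225): t = (42 − 242) / (17 − 242) = -200/-225 = 0.88889.
Check on R: (49 − 195)/(31 − 195) = 0.8902 ✓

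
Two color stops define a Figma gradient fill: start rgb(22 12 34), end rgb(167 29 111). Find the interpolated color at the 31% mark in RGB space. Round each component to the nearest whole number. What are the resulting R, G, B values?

31% corresponds to t = 0.31.
R = 22 + 0.31 × (167 − 22) = 22 + 0.31 × 145 = 66.95 → 67
G = 12 + 0.31 × (29 − 12) = 12 + 0.31 × 17 = 17.27 → 17
B = 34 + 0.31 × (111 − 34) = 34 + 0.31 × 77 = 57.87 → 58
So the blended color is (67, 17, 58), about #43113a.

(67, 17, 58)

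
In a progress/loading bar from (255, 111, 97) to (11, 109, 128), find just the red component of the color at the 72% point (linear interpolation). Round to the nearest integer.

R = 255 + 0.72 × (11 − 255) = 79.32 → 79

79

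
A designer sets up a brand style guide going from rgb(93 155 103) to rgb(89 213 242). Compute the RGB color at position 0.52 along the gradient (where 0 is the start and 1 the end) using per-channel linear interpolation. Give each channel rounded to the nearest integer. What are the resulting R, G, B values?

(91, 185, 175)

R = 93 + 0.52 × (89 − 93) = 93 + 0.52 × -4 = 90.92 → 91
G = 155 + 0.52 × (213 − 155) = 155 + 0.52 × 58 = 185.16 → 185
B = 103 + 0.52 × (242 − 103) = 103 + 0.52 × 139 = 175.28 → 175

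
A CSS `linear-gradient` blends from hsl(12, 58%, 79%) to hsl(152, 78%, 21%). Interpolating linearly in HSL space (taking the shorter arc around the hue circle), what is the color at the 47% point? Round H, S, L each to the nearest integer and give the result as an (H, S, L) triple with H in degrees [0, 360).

Hue arc: Δh = 152 − 12 = 140° (|Δh| ≤ 180, already the shorter path).
H = 12 + 0.47 × (140) = 77.8 → 78°
S = 58 + 0.47 × (78 − 58) = 67.4 → 67%
L = 79 + 0.47 × (21 − 79) = 51.74 → 52%

(78, 67, 52)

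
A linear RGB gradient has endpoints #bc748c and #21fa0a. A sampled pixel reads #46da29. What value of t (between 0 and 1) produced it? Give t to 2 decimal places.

Invert the lerp on the R channel (largest span, 155): t = (70 − 188) / (33 − 188) = -118/-155 = 0.76129.
Check on G: (218 − 116)/(250 − 116) = 0.7612 ✓

0.76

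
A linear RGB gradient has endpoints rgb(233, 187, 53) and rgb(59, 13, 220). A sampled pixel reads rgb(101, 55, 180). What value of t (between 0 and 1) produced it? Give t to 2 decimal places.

Invert the lerp on the R channel (largest span, 174): t = (101 − 233) / (59 − 233) = -132/-174 = 0.75862.
Check on G: (55 − 187)/(13 − 187) = 0.7586 ✓

0.76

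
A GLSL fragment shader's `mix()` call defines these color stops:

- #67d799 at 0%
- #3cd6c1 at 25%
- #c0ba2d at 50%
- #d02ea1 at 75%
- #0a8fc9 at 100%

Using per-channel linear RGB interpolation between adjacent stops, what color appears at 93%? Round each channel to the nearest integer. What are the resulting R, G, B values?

(65, 116, 190)

93% lies between the 75% and 100% stops, so the local fraction is t = (93 − 75)/(100 − 75) = 18/25 ≈ 0.72.
#d02ea1 → (208, 46, 161); #0a8fc9 → (10, 143, 201).
R = 208 + 0.72 × (10 − 208) = 65.44 → 65
G = 46 + 0.72 × (143 − 46) = 115.84 → 116
B = 161 + 0.72 × (201 − 161) = 189.8 → 190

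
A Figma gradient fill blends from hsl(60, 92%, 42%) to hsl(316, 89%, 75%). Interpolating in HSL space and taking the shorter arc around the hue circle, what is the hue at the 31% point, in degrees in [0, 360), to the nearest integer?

Hue: 316 − 60 = 256°, but |256| > 180 so the shorter arc goes the other way: Δh = 256 − 360 = -104°.
H = 60 + 0.31 × (-104) = 27.76 → 28°

28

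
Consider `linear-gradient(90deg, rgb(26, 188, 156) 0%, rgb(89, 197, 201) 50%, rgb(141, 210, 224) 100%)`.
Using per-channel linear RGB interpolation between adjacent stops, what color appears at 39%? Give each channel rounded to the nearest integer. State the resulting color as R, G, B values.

39% lies between the 0% and 50% stops, so the local fraction is t = (39 − 0)/(50 − 0) = 39/50 ≈ 0.78.
R = 26 + 0.78 × (89 − 26) = 75.14 → 75
G = 188 + 0.78 × (197 − 188) = 195.02 → 195
B = 156 + 0.78 × (201 − 156) = 191.1 → 191

(75, 195, 191)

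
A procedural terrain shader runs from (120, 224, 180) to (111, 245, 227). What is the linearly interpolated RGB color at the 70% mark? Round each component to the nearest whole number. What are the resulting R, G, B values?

(114, 239, 213)

70% corresponds to t = 0.7.
R = 120 + 0.7 × (111 − 120) = 120 + 0.7 × -9 = 113.7 → 114
G = 224 + 0.7 × (245 − 224) = 224 + 0.7 × 21 = 238.7 → 239
B = 180 + 0.7 × (227 − 180) = 180 + 0.7 × 47 = 212.9 → 213
So the blended color is (114, 239, 213), about #72efd5.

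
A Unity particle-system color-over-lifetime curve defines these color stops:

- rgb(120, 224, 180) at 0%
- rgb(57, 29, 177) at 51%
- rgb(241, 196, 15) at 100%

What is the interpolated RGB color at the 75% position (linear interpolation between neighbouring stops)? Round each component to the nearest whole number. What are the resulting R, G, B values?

75% lies between the 51% and 100% stops, so the local fraction is t = (75 − 51)/(100 − 51) = 24/49 ≈ 0.4898.
R = 57 + 0.4898 × (241 − 57) = 147.123 → 147
G = 29 + 0.4898 × (196 − 29) = 110.797 → 111
B = 177 + 0.4898 × (15 − 177) = 97.652 → 98

(147, 111, 98)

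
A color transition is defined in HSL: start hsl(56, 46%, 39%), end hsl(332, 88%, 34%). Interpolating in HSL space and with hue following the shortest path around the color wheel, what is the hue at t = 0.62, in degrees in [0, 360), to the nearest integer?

Hue: 332 − 56 = 276°, but |276| > 180 so the shorter arc goes the other way: Δh = 276 − 360 = -84°.
H = 56 + 0.62 × (-84) = 3.92 → 4°

4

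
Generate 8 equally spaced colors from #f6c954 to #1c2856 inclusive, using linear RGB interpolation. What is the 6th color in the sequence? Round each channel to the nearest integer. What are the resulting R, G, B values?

(90, 86, 85)

With 8 swatches and endpoints inclusive, swatch 6 sits at t = (6 − 1)/(8 − 1) = 5/7 ≈ 0.7143.
#f6c954 → (246, 201, 84); #1c2856 → (28, 40, 86).
R = 246 + 0.7143 × (28 − 246) = 90.283 → 90
G = 201 + 0.7143 × (40 − 201) = 85.998 → 86
B = 84 + 0.7143 × (86 − 84) = 85.429 → 85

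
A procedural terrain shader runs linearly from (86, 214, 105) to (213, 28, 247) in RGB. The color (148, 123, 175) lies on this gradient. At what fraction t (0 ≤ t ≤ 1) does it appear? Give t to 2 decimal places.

0.49

Invert the lerp on the G channel (largest span, 186): t = (123 − 214) / (28 − 214) = -91/-186 = 0.48925.
Check on R: (148 − 86)/(213 − 86) = 0.4882 ✓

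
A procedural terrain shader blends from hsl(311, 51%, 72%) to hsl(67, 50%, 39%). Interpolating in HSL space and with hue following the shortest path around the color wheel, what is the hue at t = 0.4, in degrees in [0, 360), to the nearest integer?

357

Hue: 67 − 311 = -244°, but |-244| > 180 so the shorter arc goes the other way: Δh = -244 + 360 = 116°.
H = 311 + 0.4 × (116) = 357.4 → 357°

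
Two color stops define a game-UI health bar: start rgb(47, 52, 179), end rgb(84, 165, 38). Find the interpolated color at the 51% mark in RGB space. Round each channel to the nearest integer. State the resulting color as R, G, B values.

51% corresponds to t = 0.51.
R = 47 + 0.51 × (84 − 47) = 47 + 0.51 × 37 = 65.87 → 66
G = 52 + 0.51 × (165 − 52) = 52 + 0.51 × 113 = 109.63 → 110
B = 179 + 0.51 × (38 − 179) = 179 + 0.51 × -141 = 107.09 → 107

(66, 110, 107)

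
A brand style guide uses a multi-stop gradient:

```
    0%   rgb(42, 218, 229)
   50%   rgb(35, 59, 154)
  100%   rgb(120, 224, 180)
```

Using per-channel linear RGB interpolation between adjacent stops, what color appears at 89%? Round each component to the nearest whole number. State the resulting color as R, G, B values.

89% lies between the 50% and 100% stops, so the local fraction is t = (89 − 50)/(100 − 50) = 39/50 ≈ 0.78.
R = 35 + 0.78 × (120 − 35) = 101.3 → 101
G = 59 + 0.78 × (224 − 59) = 187.7 → 188
B = 154 + 0.78 × (180 − 154) = 174.28 → 174

(101, 188, 174)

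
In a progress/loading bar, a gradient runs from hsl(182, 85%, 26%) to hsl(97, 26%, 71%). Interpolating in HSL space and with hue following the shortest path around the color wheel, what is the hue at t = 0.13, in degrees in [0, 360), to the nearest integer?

171

Hue arc: Δh = 97 − 182 = -85° (|Δh| ≤ 180, already the shorter path).
H = 182 + 0.13 × (-85) = 170.95 → 171°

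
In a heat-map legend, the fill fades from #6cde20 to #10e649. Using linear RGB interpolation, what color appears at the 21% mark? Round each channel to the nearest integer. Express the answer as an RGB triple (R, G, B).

(89, 224, 41)

#6cde20 → (108, 222, 32); #10e649 → (16, 230, 73).
21% corresponds to t = 0.21.
R = 108 + 0.21 × (16 − 108) = 108 + 0.21 × -92 = 88.68 → 89
G = 222 + 0.21 × (230 − 222) = 222 + 0.21 × 8 = 223.68 → 224
B = 32 + 0.21 × (73 − 32) = 32 + 0.21 × 41 = 40.61 → 41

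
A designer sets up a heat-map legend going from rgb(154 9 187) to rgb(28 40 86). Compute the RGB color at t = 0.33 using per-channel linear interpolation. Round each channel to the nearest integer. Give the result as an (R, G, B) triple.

R = 154 + 0.33 × (28 − 154) = 154 + 0.33 × -126 = 112.42 → 112
G = 9 + 0.33 × (40 − 9) = 9 + 0.33 × 31 = 19.23 → 19
B = 187 + 0.33 × (86 − 187) = 187 + 0.33 × -101 = 153.67 → 154
So the blended color is (112, 19, 154), about #70139a.

(112, 19, 154)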